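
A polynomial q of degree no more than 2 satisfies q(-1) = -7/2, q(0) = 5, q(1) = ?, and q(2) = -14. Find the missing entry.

On equispaced nodes a degree-2 polynomial has vanishing third forward difference, so
  - q(-1) + 3·q(0) - 3·q(1) + q(2) = 0.
Substituting the known values and solving for q(1):
  -3·q(1) = -9/2
  q(1) = 3/2.

3/2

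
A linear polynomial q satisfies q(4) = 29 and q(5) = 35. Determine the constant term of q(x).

5

Write q(x) = ax + b. Substituting each data point gives a linear system:
  4a + b = 29
  5a + b = 35
Solving the system yields a = 6, b = 5.
So q(x) = 6x + 5.
The constant term is 5.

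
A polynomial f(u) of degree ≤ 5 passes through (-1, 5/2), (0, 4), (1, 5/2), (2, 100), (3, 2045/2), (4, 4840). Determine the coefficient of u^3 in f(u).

-5

Write f(u) = au^5 + bu^4 + cu^3 + du^2 + eu + k. Substituting each data point gives a linear system:
  -a + b - c + d - e + k = 5/2
  k = 4
  a + b + c + d + e + k = 5/2
  32a + 16b + 8c + 4d + 2e + k = 100
  243a + 81b + 27c + 9d + 3e + k = 2045/2
  1024a + 256b + 64c + 16d + 4e + k = 4840
Solving the system yields a = 6, b = -4, c = -5, d = 5/2, e = -1, k = 4.
So f(u) = 6u^5 - 4u^4 - 5u^3 + (5/2)u^2 - u + 4.
The coefficient of u^3 is -5.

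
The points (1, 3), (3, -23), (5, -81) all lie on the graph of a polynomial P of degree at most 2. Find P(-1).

-3

Using the Lagrange interpolation formula with nodes 1, 3, 5:
  L_0(u) = (u - 3)(u - 5) / 8
  L_1(u) = (u - 1)(u - 5) / -4
  L_2(u) = (u - 1)(u - 3) / 8
Then P(u) = 3·L_0(u) - 23·L_1(u) - 81·L_2(u).
Expanding and collecting terms gives P(u) = -4u² + 3u + 4.
Evaluating at u = -1: P(-1) = -3.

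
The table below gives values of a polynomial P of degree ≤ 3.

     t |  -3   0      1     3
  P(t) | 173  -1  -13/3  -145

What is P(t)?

P(t) = -6t^3 + (5/3)t^2 + t - 1

Write P(t) = at^3 + bt^2 + ct + d. Substituting each data point gives a linear system:
  -27a + 9b - 3c + d = 173
  d = -1
  a + b + c + d = -13/3
  27a + 9b + 3c + d = -145
Solving the system yields a = -6, b = 5/3, c = 1, d = -1.
So P(t) = -6t^3 + (5/3)t^2 + t - 1.
Check: P(0) = -1. ✓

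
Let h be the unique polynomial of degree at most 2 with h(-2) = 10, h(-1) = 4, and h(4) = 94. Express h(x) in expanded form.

Write h(x) = ax^2 + bx + c. Substituting each data point gives a linear system:
  4a - 2b + c = 10
  a - b + c = 4
  16a + 4b + c = 94
Solving the system yields a = 4, b = 6, c = 6.
So h(x) = 4x² + 6x + 6.
Check: h(-2) = 10. ✓

h(x) = 4x^2 + 6x + 6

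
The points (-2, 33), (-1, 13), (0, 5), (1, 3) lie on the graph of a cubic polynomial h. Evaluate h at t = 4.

Forward differences of the values at t = -2, -1, 0, 1:
  h  : 33  13  5  3
  Δ  : -20  -8  -2
  Δ^2: 12  6
  Δ^3: -6
The third differences are constant, confirming degree 3.
Interpolating (Newton forward form) and evaluating at t = 4 gives h(4) = -27.

-27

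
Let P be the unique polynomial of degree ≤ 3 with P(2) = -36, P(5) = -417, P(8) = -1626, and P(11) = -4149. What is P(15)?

Write P(t) = at^3 + bt^2 + ct + d. Substituting each data point gives a linear system:
  8a + 4b + 2c + d = -36
  125a + 25b + 5c + d = -417
  512a + 64b + 8c + d = -1626
  1331a + 121b + 11c + d = -4149
Solving the system yields a = -3, b = -1, c = -3, d = -2.
So P(t) = -3t^3 - t^2 - 3t - 2.
Then P(15) = -10397.

-10397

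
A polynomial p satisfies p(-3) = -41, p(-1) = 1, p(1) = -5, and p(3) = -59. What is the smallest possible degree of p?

Forward differences of the values at s = -3, -1, 1, 3:
  p  : -41  1  -5  -59
  Δ  : 42  -6  -54
  Δ^2: -48  -48
  Δ^3: 0
The second differences are constant (-48) and nonzero, while all higher differences vanish, so the minimal degree is 2.

2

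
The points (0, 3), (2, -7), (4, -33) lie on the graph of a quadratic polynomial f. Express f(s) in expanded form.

Write f(s) = as^2 + bs + c. Substituting each data point gives a linear system:
  c = 3
  4a + 2b + c = -7
  16a + 4b + c = -33
Solving the system yields a = -2, b = -1, c = 3.
So f(s) = -2s² - s + 3.
Check: f(4) = -33. ✓

f(s) = -2s^2 - s + 3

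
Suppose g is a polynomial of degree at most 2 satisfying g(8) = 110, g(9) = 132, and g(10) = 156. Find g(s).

Write g(s) = as^2 + bs + c. Substituting each data point gives a linear system:
  64a + 8b + c = 110
  81a + 9b + c = 132
  100a + 10b + c = 156
Solving the system yields a = 1, b = 5, c = 6.
So g(s) = s^2 + 5s + 6.
Check: g(10) = 156. ✓

g(s) = s^2 + 5s + 6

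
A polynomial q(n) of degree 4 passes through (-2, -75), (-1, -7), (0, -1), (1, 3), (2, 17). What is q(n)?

q(n) = -2n^4 + 6n^3 + n^2 - n - 1

Write q(n) = an^4 + bn^3 + cn^2 + dn + e. Substituting each data point gives a linear system:
  16a - 8b + 4c - 2d + e = -75
  a - b + c - d + e = -7
  e = -1
  a + b + c + d + e = 3
  16a + 8b + 4c + 2d + e = 17
Solving the system yields a = -2, b = 6, c = 1, d = -1, e = -1.
So q(n) = -2n^4 + 6n^3 + n^2 - n - 1.
Check: q(-2) = -75. ✓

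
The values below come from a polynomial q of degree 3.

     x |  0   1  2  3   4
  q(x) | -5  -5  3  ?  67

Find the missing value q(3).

The 4 known points determine the degree-3 polynomial uniquely.
Write q(x) = ax^3 + bx^2 + cx + d. Substituting each data point gives a linear system:
  d = -5
  a + b + c + d = -5
  8a + 4b + 2c + d = 3
  64a + 16b + 4c + d = 67
Solving the system yields a = 1, b = 1, c = -2, d = -5.
So q(x) = x³ + x² - 2x - 5.
Then q(3) = 25.

25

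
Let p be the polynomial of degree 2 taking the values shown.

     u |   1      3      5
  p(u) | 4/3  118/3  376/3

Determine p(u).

Write p(u) = au^2 + bu + c. Substituting each data point gives a linear system:
  a + b + c = 4/3
  9a + 3b + c = 118/3
  25a + 5b + c = 376/3
Solving the system yields a = 6, b = -5, c = 1/3.
So p(u) = 6u² - 5u + 1/3.
Check: p(3) = 118/3. ✓

p(u) = 6u^2 - 5u + 1/3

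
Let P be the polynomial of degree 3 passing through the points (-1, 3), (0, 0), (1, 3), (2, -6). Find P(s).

Write P(s) = as^3 + bs^2 + cs + d. Substituting each data point gives a linear system:
  -a + b - c + d = 3
  d = 0
  a + b + c + d = 3
  8a + 4b + 2c + d = -6
Solving the system yields a = -3, b = 3, c = 3, d = 0.
So P(s) = -3s^3 + 3s^2 + 3s.
Check: P(-1) = 3. ✓

P(s) = -3s^3 + 3s^2 + 3s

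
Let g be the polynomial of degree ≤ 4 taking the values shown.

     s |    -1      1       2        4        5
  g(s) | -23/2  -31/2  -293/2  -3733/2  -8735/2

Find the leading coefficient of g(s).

Write g(s) = as^4 + bs^3 + cs^2 + ds + e. Substituting each data point gives a linear system:
  a - b + c - d + e = -23/2
  a + b + c + d + e = -31/2
  16a + 8b + 4c + 2d + e = -293/2
  256a + 64b + 16c + 4d + e = -3733/2
  625a + 125b + 25c + 5d + e = -8735/2
Solving the system yields a = -6, b = -4, c = -5, d = 2, e = -5/2.
So g(s) = -6s^4 - 4s^3 - 5s^2 + 2s - 5/2.
The leading coefficient is -6.

-6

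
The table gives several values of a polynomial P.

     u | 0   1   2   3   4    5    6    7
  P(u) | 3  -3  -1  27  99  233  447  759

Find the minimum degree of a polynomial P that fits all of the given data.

Forward differences of the values at u = 0, 1, 2, 3, 4, 5, 6, 7:
  P  : 3  -3  -1  27  99  233  447  759
  Δ  : -6  2  28  72  134  214  312
  Δ^2: 8  26  44  62  80  98
  Δ^3: 18  18  18  18  18
  Δ^4: 0  0  0  0
  Δ^5: 0  0  0
  Δ^6: 0  0
  Δ^7: 0
The third differences are constant (18) and nonzero, while all higher differences vanish, so the minimal degree is 3.

3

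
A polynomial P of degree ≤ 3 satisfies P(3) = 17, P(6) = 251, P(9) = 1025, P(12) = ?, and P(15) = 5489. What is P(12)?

2663

On equispaced nodes a degree-3 polynomial has vanishing fourth forward difference, so
  P(3) - 4·P(6) + 6·P(9) - 4·P(12) + P(15) = 0.
Substituting the known values and solving for P(12):
  -4·P(12) = -10652
  P(12) = 2663.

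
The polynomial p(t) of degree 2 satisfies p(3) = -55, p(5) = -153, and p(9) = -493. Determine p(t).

p(t) = -6t^2 - t + 2

Using the Lagrange interpolation formula with nodes 3, 5, 9:
  L_0(t) = (t - 5)(t - 9) / 12
  L_1(t) = (t - 3)(t - 9) / -8
  L_2(t) = (t - 3)(t - 5) / 24
Then p(t) = -55·L_0(t) - 153·L_1(t) - 493·L_2(t).
Expanding and collecting terms gives p(t) = -6t^2 - t + 2.
Check: p(3) = -55. ✓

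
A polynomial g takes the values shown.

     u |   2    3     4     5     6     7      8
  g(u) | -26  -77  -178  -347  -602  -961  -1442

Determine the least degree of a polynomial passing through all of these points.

3

Forward differences of the values at u = 2, 3, 4, 5, 6, 7, 8:
  g  : -26  -77  -178  -347  -602  -961  -1442
  Δ  : -51  -101  -169  -255  -359  -481
  Δ^2: -50  -68  -86  -104  -122
  Δ^3: -18  -18  -18  -18
  Δ^4: 0  0  0
  Δ^5: 0  0
  Δ^6: 0
The third differences are constant (-18) and nonzero, while all higher differences vanish, so the minimal degree is 3.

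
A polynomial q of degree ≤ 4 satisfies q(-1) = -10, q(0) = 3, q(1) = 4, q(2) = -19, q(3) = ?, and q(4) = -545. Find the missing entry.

-150

The 5 known points determine the degree-4 polynomial uniquely.
Write q(n) = an^4 + bn^3 + cn^2 + dn + e. Substituting each data point gives a linear system:
  a - b + c - d + e = -10
  e = 3
  a + b + c + d + e = 4
  16a + 8b + 4c + 2d + e = -19
  256a + 64b + 16c + 4d + e = -545
Solving the system yields a = -3, b = 4, c = -3, d = 3, e = 3.
So q(n) = -3n^4 + 4n^3 - 3n^2 + 3n + 3.
Then q(3) = -150.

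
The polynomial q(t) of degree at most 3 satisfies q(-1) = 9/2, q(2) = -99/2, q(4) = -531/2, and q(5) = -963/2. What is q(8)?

-3555/2

Using the Lagrange interpolation formula with nodes -1, 2, 4, 5:
  L_0(t) = (t - 2)(t - 4)(t - 5) / -90
  L_1(t) = (t + 1)(t - 4)(t - 5) / 18
  L_2(t) = (t + 1)(t - 2)(t - 5) / -10
  L_3(t) = (t + 1)(t - 2)(t - 4) / 18
Then q(t) = 9/2·L_0(t) - 99/2·L_1(t) - 531/2·L_2(t) - 963/2·L_3(t).
Expanding and collecting terms gives q(t) = -3t^3 - 3t^2 - 6t - 3/2.
Evaluating at t = 8: q(8) = -3555/2.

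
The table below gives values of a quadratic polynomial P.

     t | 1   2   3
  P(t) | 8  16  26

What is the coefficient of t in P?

Write P(t) = at^2 + bt + c. Substituting each data point gives a linear system:
  a + b + c = 8
  4a + 2b + c = 16
  9a + 3b + c = 26
Solving the system yields a = 1, b = 5, c = 2.
So P(t) = t² + 5t + 2.
The coefficient of t is 5.

5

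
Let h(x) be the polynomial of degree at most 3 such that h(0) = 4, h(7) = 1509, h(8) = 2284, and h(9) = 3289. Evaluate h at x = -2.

-66

Write h(x) = ax^3 + bx^2 + cx + d. Substituting each data point gives a linear system:
  d = 4
  343a + 49b + 7c + d = 1509
  512a + 64b + 8c + d = 2284
  729a + 81b + 9c + d = 3289
Solving the system yields a = 5, b = -5, c = 5, d = 4.
So h(x) = 5x³ - 5x² + 5x + 4.
Then h(-2) = -66.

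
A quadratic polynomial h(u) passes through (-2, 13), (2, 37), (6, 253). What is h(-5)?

Using the Lagrange interpolation formula with nodes -2, 2, 6:
  L_0(u) = (u - 2)(u - 6) / 32
  L_1(u) = (u + 2)(u - 6) / -16
  L_2(u) = (u + 2)(u - 2) / 32
Then h(u) = 13·L_0(u) + 37·L_1(u) + 253·L_2(u).
Expanding and collecting terms gives h(u) = 6u^2 + 6u + 1.
Evaluating at u = -5: h(-5) = 121.

121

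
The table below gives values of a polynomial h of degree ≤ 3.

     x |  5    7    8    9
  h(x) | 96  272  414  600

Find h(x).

h(x) = x^3 - 2x^2 + 3x + 6

Write h(x) = ax^3 + bx^2 + cx + d. Substituting each data point gives a linear system:
  125a + 25b + 5c + d = 96
  343a + 49b + 7c + d = 272
  512a + 64b + 8c + d = 414
  729a + 81b + 9c + d = 600
Solving the system yields a = 1, b = -2, c = 3, d = 6.
So h(x) = x³ - 2x² + 3x + 6.
Check: h(8) = 414. ✓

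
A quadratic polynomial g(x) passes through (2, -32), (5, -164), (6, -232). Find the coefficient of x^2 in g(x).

-6

Write g(x) = ax^2 + bx + c. Substituting each data point gives a linear system:
  4a + 2b + c = -32
  25a + 5b + c = -164
  36a + 6b + c = -232
Solving the system yields a = -6, b = -2, c = -4.
So g(x) = -6x^2 - 2x - 4.
The leading coefficient is -6.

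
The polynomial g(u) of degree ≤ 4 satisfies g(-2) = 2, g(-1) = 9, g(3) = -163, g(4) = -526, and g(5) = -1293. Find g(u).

g(u) = -2u^4 - u^3 + 4u^2 - 4u + 2

Using the Lagrange interpolation formula with nodes -2, -1, 3, 4, 5:
  L_0(u) = (u + 1)(u - 3)(u - 4)(u - 5) / 210
  L_1(u) = (u + 2)(u - 3)(u - 4)(u - 5) / -120
  L_2(u) = (u + 2)(u + 1)(u - 4)(u - 5) / 40
  L_3(u) = (u + 2)(u + 1)(u - 3)(u - 5) / -30
  L_4(u) = (u + 2)(u + 1)(u - 3)(u - 4) / 84
Then g(u) = 2·L_0(u) + 9·L_1(u) - 163·L_2(u) - 526·L_3(u) - 1293·L_4(u).
Expanding and collecting terms gives g(u) = -2u^4 - u^3 + 4u^2 - 4u + 2.
Check: g(3) = -163. ✓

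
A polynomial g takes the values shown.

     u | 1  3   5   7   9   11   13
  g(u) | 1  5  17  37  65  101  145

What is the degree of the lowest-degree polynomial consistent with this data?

2

Forward differences of the values at u = 1, 3, 5, 7, 9, 11, 13:
  g  : 1  5  17  37  65  101  145
  Δ  : 4  12  20  28  36  44
  Δ^2: 8  8  8  8  8
  Δ^3: 0  0  0  0
  Δ^4: 0  0  0
  Δ^5: 0  0
  Δ^6: 0
The second differences are constant (8) and nonzero, while all higher differences vanish, so the minimal degree is 2.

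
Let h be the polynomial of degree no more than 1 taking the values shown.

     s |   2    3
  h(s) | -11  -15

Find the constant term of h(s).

-3

Write h(s) = as + b. Substituting each data point gives a linear system:
  2a + b = -11
  3a + b = -15
Solving the system yields a = -4, b = -3.
So h(s) = -4s - 3.
The constant term is -3.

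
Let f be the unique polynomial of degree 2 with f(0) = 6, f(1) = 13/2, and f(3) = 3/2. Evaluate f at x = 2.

Using the Lagrange interpolation formula with nodes 0, 1, 3:
  L_0(x) = (x - 1)(x - 3) / 3
  L_1(x) = x(x - 3) / -2
  L_2(x) = x(x - 1) / 6
Then f(x) = 6·L_0(x) + 13/2·L_1(x) + 3/2·L_2(x).
Expanding and collecting terms gives f(x) = -x^2 + (3/2)x + 6.
Evaluating at x = 2: f(2) = 5.

5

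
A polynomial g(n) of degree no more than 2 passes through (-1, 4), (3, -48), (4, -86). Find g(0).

Write g(n) = an^2 + bn + c. Substituting each data point gives a linear system:
  a - b + c = 4
  9a + 3b + c = -48
  16a + 4b + c = -86
Solving the system yields a = -5, b = -3, c = 6.
So g(n) = -5n^2 - 3n + 6.
Then g(0) = 6.

6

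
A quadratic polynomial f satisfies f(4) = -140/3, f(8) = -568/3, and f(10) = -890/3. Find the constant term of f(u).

0

Write f(u) = au^2 + bu + c. Substituting each data point gives a linear system:
  16a + 4b + c = -140/3
  64a + 8b + c = -568/3
  100a + 10b + c = -890/3
Solving the system yields a = -3, b = 1/3, c = 0.
So f(u) = -3u^2 + (1/3)u.
The constant term is 0.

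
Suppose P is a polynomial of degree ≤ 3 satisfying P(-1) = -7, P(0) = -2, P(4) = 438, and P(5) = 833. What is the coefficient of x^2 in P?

Write P(x) = ax^3 + bx^2 + cx + d. Substituting each data point gives a linear system:
  -a + b - c + d = -7
  d = -2
  64a + 16b + 4c + d = 438
  125a + 25b + 5c + d = 833
Solving the system yields a = 6, b = 3, c = 2, d = -2.
So P(x) = 6x^3 + 3x^2 + 2x - 2.
The coefficient of x^2 is 3.

3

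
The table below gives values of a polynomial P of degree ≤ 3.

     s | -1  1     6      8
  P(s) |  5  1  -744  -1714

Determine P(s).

Using the Lagrange interpolation formula with nodes -1, 1, 6, 8:
  L_0(s) = (s - 1)(s - 6)(s - 8) / -126
  L_1(s) = (s + 1)(s - 6)(s - 8) / 70
  L_2(s) = (s + 1)(s - 1)(s - 8) / -70
  L_3(s) = (s + 1)(s - 1)(s - 6) / 126
Then P(s) = 5·L_0(s) + 1·L_1(s) - 744·L_2(s) - 1714·L_3(s).
Expanding and collecting terms gives P(s) = -3s^3 - 3s^2 + s + 6.
Check: P(8) = -1714. ✓

P(s) = -3s^3 - 3s^2 + s + 6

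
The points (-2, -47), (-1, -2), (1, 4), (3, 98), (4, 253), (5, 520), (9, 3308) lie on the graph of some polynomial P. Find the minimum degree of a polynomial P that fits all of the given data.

Divided differences on the nodes -2, -1, 1, 3, 4, 5, 9:
  order 0: -47  -2  4  98  253  520  3308
  order 1: 45  3  47  155  267  697
  order 2: -14  11  36  56  86
  order 3: 5  5  5  5
  order 4: 0  0  0
  order 5: 0  0
  order 6: 0
The order-3 divided differences are all 5 (nonzero) and every higher order vanishes, so the data lies on a polynomial of degree exactly 3.

3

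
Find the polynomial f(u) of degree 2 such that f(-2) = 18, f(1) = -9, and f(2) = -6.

f(u) = 3u^2 - 6u - 6

Using the Lagrange interpolation formula with nodes -2, 1, 2:
  L_0(u) = (u - 1)(u - 2) / 12
  L_1(u) = (u + 2)(u - 2) / -3
  L_2(u) = (u + 2)(u - 1) / 4
Then f(u) = 18·L_0(u) - 9·L_1(u) - 6·L_2(u).
Expanding and collecting terms gives f(u) = 3u^2 - 6u - 6.
Check: f(2) = -6. ✓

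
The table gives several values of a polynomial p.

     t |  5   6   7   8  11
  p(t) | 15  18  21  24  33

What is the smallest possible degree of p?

1

Divided differences on the nodes 5, 6, 7, 8, 11:
  order 0: 15  18  21  24  33
  order 1: 3  3  3  3
  order 2: 0  0  0
  order 3: 0  0
  order 4: 0
The order-1 divided differences are all 3 (nonzero) and every higher order vanishes, so the data lies on a polynomial of degree exactly 1.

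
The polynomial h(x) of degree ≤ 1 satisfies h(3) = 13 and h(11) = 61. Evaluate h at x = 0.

Using the Lagrange interpolation formula with nodes 3, 11:
  L_0(x) = (x - 11) / -8
  L_1(x) = (x - 3) / 8
Then h(x) = 13·L_0(x) + 61·L_1(x).
Expanding and collecting terms gives h(x) = 6x - 5.
Evaluating at x = 0: h(0) = -5.

-5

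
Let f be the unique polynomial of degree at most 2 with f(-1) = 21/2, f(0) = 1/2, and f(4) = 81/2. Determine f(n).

f(n) = 4n^2 - 6n + 1/2

Write f(n) = an^2 + bn + c. Substituting each data point gives a linear system:
  a - b + c = 21/2
  c = 1/2
  16a + 4b + c = 81/2
Solving the system yields a = 4, b = -6, c = 1/2.
So f(n) = 4n^2 - 6n + 1/2.
Check: f(-1) = 21/2. ✓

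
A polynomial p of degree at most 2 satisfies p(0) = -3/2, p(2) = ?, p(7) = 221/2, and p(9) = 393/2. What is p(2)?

1/2

The 3 known points determine the degree-2 polynomial uniquely.
Write p(t) = at^2 + bt + c. Substituting each data point gives a linear system:
  c = -3/2
  49a + 7b + c = 221/2
  81a + 9b + c = 393/2
Solving the system yields a = 3, b = -5, c = -3/2.
So p(t) = 3t^2 - 5t - 3/2.
Then p(2) = 1/2.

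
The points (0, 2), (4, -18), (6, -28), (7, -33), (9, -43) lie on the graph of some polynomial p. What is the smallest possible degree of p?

Divided differences on the nodes 0, 4, 6, 7, 9:
  order 0: 2  -18  -28  -33  -43
  order 1: -5  -5  -5  -5
  order 2: 0  0  0
  order 3: 0  0
  order 4: 0
The order-1 divided differences are all -5 (nonzero) and every higher order vanishes, so the data lies on a polynomial of degree exactly 1.

1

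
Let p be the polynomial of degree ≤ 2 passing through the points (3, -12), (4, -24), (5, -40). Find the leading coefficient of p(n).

-2

Write p(n) = an^2 + bn + c. Substituting each data point gives a linear system:
  9a + 3b + c = -12
  16a + 4b + c = -24
  25a + 5b + c = -40
Solving the system yields a = -2, b = 2, c = 0.
So p(n) = -2n^2 + 2n.
The leading coefficient is -2.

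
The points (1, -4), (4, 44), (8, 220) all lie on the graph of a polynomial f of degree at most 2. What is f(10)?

356

Write f(u) = au^2 + bu + c. Substituting each data point gives a linear system:
  a + b + c = -4
  16a + 4b + c = 44
  64a + 8b + c = 220
Solving the system yields a = 4, b = -4, c = -4.
So f(u) = 4u^2 - 4u - 4.
Then f(10) = 356.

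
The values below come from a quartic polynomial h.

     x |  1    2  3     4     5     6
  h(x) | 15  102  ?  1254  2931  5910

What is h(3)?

429

The 5 known points determine the degree-4 polynomial uniquely.
Write h(x) = ax^4 + bx^3 + cx^2 + dx + e. Substituting each data point gives a linear system:
  a + b + c + d + e = 15
  16a + 8b + 4c + 2d + e = 102
  256a + 64b + 16c + 4d + e = 1254
  625a + 125b + 25c + 5d + e = 2931
  1296a + 216b + 36c + 6d + e = 5910
Solving the system yields a = 4, b = 3, c = 2, d = 0, e = 6.
So h(x) = 4x⁴ + 3x³ + 2x² + 6.
Then h(3) = 429.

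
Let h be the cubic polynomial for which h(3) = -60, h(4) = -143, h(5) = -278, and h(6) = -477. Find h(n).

Write h(n) = an^3 + bn^2 + cn + d. Substituting each data point gives a linear system:
  27a + 9b + 3c + d = -60
  64a + 16b + 4c + d = -143
  125a + 25b + 5c + d = -278
  216a + 36b + 6c + d = -477
Solving the system yields a = -2, b = -2, c = 5, d = -3.
So h(n) = -2n³ - 2n² + 5n - 3.
Check: h(6) = -477. ✓

h(n) = -2n^3 - 2n^2 + 5n - 3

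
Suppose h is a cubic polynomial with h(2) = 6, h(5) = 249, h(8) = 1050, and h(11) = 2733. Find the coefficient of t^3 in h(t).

Write h(t) = at^3 + bt^2 + ct + d. Substituting each data point gives a linear system:
  8a + 4b + 2c + d = 6
  125a + 25b + 5c + d = 249
  512a + 64b + 8c + d = 1050
  1331a + 121b + 11c + d = 2733
Solving the system yields a = 2, b = 1, c = -4, d = -6.
So h(t) = 2t³ + t² - 4t - 6.
The leading coefficient is 2.

2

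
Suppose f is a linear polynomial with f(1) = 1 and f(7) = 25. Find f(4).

Using the Lagrange interpolation formula with nodes 1, 7:
  L_0(n) = (n - 7) / -6
  L_1(n) = (n - 1) / 6
Then f(n) = 1·L_0(n) + 25·L_1(n).
Expanding and collecting terms gives f(n) = 4n - 3.
Evaluating at n = 4: f(4) = 13.

13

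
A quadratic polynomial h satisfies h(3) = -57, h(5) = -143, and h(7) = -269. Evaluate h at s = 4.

Write h(s) = as^2 + bs + c. Substituting each data point gives a linear system:
  9a + 3b + c = -57
  25a + 5b + c = -143
  49a + 7b + c = -269
Solving the system yields a = -5, b = -3, c = -3.
So h(s) = -5s^2 - 3s - 3.
Then h(4) = -95.

-95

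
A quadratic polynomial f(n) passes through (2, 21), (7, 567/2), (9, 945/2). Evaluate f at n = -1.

Write f(n) = an^2 + bn + c. Substituting each data point gives a linear system:
  4a + 2b + c = 21
  49a + 7b + c = 567/2
  81a + 9b + c = 945/2
Solving the system yields a = 6, b = -3/2, c = 0.
So f(n) = 6n^2 - (3/2)n.
Then f(-1) = 15/2.

15/2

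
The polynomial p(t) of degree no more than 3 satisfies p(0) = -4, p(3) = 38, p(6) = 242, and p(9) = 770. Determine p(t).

p(t) = t^3 + 5t - 4

Write p(t) = at^3 + bt^2 + ct + d. Substituting each data point gives a linear system:
  d = -4
  27a + 9b + 3c + d = 38
  216a + 36b + 6c + d = 242
  729a + 81b + 9c + d = 770
Solving the system yields a = 1, b = 0, c = 5, d = -4.
So p(t) = t^3 + 5t - 4.
Check: p(6) = 242. ✓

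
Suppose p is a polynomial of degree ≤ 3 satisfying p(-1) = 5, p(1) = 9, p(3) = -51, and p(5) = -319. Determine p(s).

Write p(s) = as^3 + bs^2 + cs + d. Substituting each data point gives a linear system:
  -a + b - c + d = 5
  a + b + c + d = 9
  27a + 9b + 3c + d = -51
  125a + 25b + 5c + d = -319
Solving the system yields a = -3, b = 1, c = 5, d = 6.
So p(s) = -3s^3 + s^2 + 5s + 6.
Check: p(1) = 9. ✓

p(s) = -3s^3 + s^2 + 5s + 6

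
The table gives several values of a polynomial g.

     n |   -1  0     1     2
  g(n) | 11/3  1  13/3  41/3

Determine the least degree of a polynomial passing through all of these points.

2

Forward differences of the values at n = -1, 0, 1, 2:
  g  : 11/3  1  13/3  41/3
  Δ  : -8/3  10/3  28/3
  Δ^2: 6  6
  Δ^3: 0
The second differences are constant (6) and nonzero, while all higher differences vanish, so the minimal degree is 2.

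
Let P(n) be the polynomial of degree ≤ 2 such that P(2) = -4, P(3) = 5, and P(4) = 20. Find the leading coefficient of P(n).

Write P(n) = an^2 + bn + c. Substituting each data point gives a linear system:
  4a + 2b + c = -4
  9a + 3b + c = 5
  16a + 4b + c = 20
Solving the system yields a = 3, b = -6, c = -4.
So P(n) = 3n² - 6n - 4.
The leading coefficient is 3.

3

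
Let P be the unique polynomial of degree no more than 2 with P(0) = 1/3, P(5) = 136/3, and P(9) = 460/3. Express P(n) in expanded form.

P(n) = 2n^2 - n + 1/3

Using the Lagrange interpolation formula with nodes 0, 5, 9:
  L_0(n) = (n - 5)(n - 9) / 45
  L_1(n) = n(n - 9) / -20
  L_2(n) = n(n - 5) / 36
Then P(n) = 1/3·L_0(n) + 136/3·L_1(n) + 460/3·L_2(n).
Expanding and collecting terms gives P(n) = 2n^2 - n + 1/3.
Check: P(0) = 1/3. ✓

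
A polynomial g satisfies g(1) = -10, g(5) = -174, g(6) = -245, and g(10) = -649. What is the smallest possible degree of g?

2

Divided differences on the nodes 1, 5, 6, 10:
  order 0: -10  -174  -245  -649
  order 1: -41  -71  -101
  order 2: -6  -6
  order 3: 0
The order-2 divided differences are all -6 (nonzero) and every higher order vanishes, so the data lies on a polynomial of degree exactly 2.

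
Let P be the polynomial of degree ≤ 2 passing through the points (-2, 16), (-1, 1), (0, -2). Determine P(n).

Using the Lagrange interpolation formula with nodes -2, -1, 0:
  L_0(n) = (n + 1)n / 2
  L_1(n) = (n + 2)n / -1
  L_2(n) = (n + 2)(n + 1) / 2
Then P(n) = 16·L_0(n) + 1·L_1(n) - 2·L_2(n).
Expanding and collecting terms gives P(n) = 6n^2 + 3n - 2.
Check: P(-2) = 16. ✓

P(n) = 6n^2 + 3n - 2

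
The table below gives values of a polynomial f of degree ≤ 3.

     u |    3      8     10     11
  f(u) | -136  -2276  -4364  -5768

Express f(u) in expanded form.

f(u) = -4u^3 - 4u^2 + 4u - 4

Write f(u) = au^3 + bu^2 + cu + d. Substituting each data point gives a linear system:
  27a + 9b + 3c + d = -136
  512a + 64b + 8c + d = -2276
  1000a + 100b + 10c + d = -4364
  1331a + 121b + 11c + d = -5768
Solving the system yields a = -4, b = -4, c = 4, d = -4.
So f(u) = -4u^3 - 4u^2 + 4u - 4.
Check: f(3) = -136. ✓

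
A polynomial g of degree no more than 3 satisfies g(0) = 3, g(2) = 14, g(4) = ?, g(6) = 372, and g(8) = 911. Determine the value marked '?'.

On equispaced nodes a degree-3 polynomial has vanishing fourth forward difference, so
  g(0) - 4·g(2) + 6·g(4) - 4·g(6) + g(8) = 0.
Substituting the known values and solving for g(4):
  6·g(4) = 630
  g(4) = 105.

105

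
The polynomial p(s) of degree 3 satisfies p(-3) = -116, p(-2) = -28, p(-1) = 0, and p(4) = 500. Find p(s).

p(s) = 6s^3 + 6s^2 + 4s + 4

Using the Lagrange interpolation formula with nodes -3, -2, -1, 4:
  L_0(s) = (s + 2)(s + 1)(s - 4) / -14
  L_1(s) = (s + 3)(s + 1)(s - 4) / 6
  L_2(s) = (s + 3)(s + 2)(s - 4) / -10
  L_3(s) = (s + 3)(s + 2)(s + 1) / 210
Then p(s) = -116·L_0(s) - 28·L_1(s) + 0·L_2(s) + 500·L_3(s).
Expanding and collecting terms gives p(s) = 6s³ + 6s² + 4s + 4.
Check: p(-2) = -28. ✓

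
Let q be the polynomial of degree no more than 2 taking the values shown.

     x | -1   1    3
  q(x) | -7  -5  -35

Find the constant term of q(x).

Write q(x) = ax^2 + bx + c. Substituting each data point gives a linear system:
  a - b + c = -7
  a + b + c = -5
  9a + 3b + c = -35
Solving the system yields a = -4, b = 1, c = -2.
So q(x) = -4x^2 + x - 2.
The constant term is -2.

-2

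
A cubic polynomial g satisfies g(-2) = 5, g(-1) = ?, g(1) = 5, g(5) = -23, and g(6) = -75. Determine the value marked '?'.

-5

The 4 known points determine the degree-3 polynomial uniquely.
Write g(n) = an^3 + bn^2 + cn + d. Substituting each data point gives a linear system:
  -8a + 4b - 2c + d = 5
  a + b + c + d = 5
  125a + 25b + 5c + d = -23
  216a + 36b + 6c + d = -75
Solving the system yields a = -1, b = 3, c = 6, d = -3.
So g(n) = -n^3 + 3n^2 + 6n - 3.
Then g(-1) = -5.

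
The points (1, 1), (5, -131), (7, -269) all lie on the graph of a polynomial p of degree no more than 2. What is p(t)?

p(t) = -6t^2 + 3t + 4

Write p(t) = at^2 + bt + c. Substituting each data point gives a linear system:
  a + b + c = 1
  25a + 5b + c = -131
  49a + 7b + c = -269
Solving the system yields a = -6, b = 3, c = 4.
So p(t) = -6t^2 + 3t + 4.
Check: p(5) = -131. ✓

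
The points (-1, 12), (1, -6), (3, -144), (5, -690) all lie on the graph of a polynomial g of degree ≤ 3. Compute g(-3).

Using the Lagrange interpolation formula with nodes -1, 1, 3, 5:
  L_0(n) = (n - 1)(n - 3)(n - 5) / -48
  L_1(n) = (n + 1)(n - 3)(n - 5) / 16
  L_2(n) = (n + 1)(n - 1)(n - 5) / -16
  L_3(n) = (n + 1)(n - 1)(n - 3) / 48
Then g(n) = 12·L_0(n) - 6·L_1(n) - 144·L_2(n) - 690·L_3(n).
Expanding and collecting terms gives g(n) = -6n^3 + 3n^2 - 3n.
Evaluating at n = -3: g(-3) = 198.

198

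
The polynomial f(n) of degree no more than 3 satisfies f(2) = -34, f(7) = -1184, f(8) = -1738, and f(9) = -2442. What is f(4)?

Using the Lagrange interpolation formula with nodes 2, 7, 8, 9:
  L_0(n) = (n - 7)(n - 8)(n - 9) / -210
  L_1(n) = (n - 2)(n - 8)(n - 9) / 10
  L_2(n) = (n - 2)(n - 7)(n - 9) / -6
  L_3(n) = (n - 2)(n - 7)(n - 8) / 14
Then f(n) = -34·L_0(n) - 1184·L_1(n) - 1738·L_2(n) - 2442·L_3(n).
Expanding and collecting terms gives f(n) = -3n^3 - 3n^2 - 2n + 6.
Evaluating at n = 4: f(4) = -242.

-242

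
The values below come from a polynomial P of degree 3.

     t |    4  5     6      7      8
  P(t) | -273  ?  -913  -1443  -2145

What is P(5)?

The 4 known points determine the degree-3 polynomial uniquely.
Write P(t) = at^3 + bt^2 + ct + d. Substituting each data point gives a linear system:
  64a + 16b + 4c + d = -273
  216a + 36b + 6c + d = -913
  343a + 49b + 7c + d = -1443
  512a + 64b + 8c + d = -2145
Solving the system yields a = -4, b = -2, c = 4, d = -1.
So P(t) = -4t^3 - 2t^2 + 4t - 1.
Then P(5) = -531.

-531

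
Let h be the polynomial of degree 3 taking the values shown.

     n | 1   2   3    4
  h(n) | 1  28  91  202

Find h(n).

Write h(n) = an^3 + bn^2 + cn + d. Substituting each data point gives a linear system:
  a + b + c + d = 1
  8a + 4b + 2c + d = 28
  27a + 9b + 3c + d = 91
  64a + 16b + 4c + d = 202
Solving the system yields a = 2, b = 6, c = -5, d = -2.
So h(n) = 2n³ + 6n² - 5n - 2.
Check: h(4) = 202. ✓

h(n) = 2n^3 + 6n^2 - 5n - 2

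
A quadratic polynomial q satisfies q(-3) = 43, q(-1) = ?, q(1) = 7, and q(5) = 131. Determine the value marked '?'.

The 3 known points determine the degree-2 polynomial uniquely.
Write q(t) = at^2 + bt + c. Substituting each data point gives a linear system:
  9a - 3b + c = 43
  a + b + c = 7
  25a + 5b + c = 131
Solving the system yields a = 5, b = 1, c = 1.
So q(t) = 5t² + t + 1.
Then q(-1) = 5.

5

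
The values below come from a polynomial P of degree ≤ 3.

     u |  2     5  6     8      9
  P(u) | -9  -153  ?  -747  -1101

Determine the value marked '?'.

The 4 known points determine the degree-3 polynomial uniquely.
Write P(u) = au^3 + bu^2 + cu + d. Substituting each data point gives a linear system:
  8a + 4b + 2c + d = -9
  125a + 25b + 5c + d = -153
  512a + 64b + 8c + d = -747
  729a + 81b + 9c + d = -1101
Solving the system yields a = -2, b = 5, c = -5, d = -3.
So P(u) = -2u^3 + 5u^2 - 5u - 3.
Then P(6) = -285.

-285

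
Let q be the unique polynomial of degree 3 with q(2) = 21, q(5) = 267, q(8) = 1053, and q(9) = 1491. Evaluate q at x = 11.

2703

Using the Lagrange interpolation formula with nodes 2, 5, 8, 9:
  L_0(x) = (x - 5)(x - 8)(x - 9) / -126
  L_1(x) = (x - 2)(x - 8)(x - 9) / 36
  L_2(x) = (x - 2)(x - 5)(x - 9) / -18
  L_3(x) = (x - 2)(x - 5)(x - 8) / 28
Then q(x) = 21·L_0(x) + 267·L_1(x) + 1053·L_2(x) + 1491·L_3(x).
Expanding and collecting terms gives q(x) = 2x^3 + 4x - 3.
Evaluating at x = 11: q(11) = 2703.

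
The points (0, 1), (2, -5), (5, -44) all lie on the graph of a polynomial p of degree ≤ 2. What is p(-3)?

-20

Write p(s) = as^2 + bs + c. Substituting each data point gives a linear system:
  c = 1
  4a + 2b + c = -5
  25a + 5b + c = -44
Solving the system yields a = -2, b = 1, c = 1.
So p(s) = -2s² + s + 1.
Then p(-3) = -20.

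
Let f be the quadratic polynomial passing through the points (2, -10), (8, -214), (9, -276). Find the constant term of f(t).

Write f(t) = at^2 + bt + c. Substituting each data point gives a linear system:
  4a + 2b + c = -10
  64a + 8b + c = -214
  81a + 9b + c = -276
Solving the system yields a = -4, b = 6, c = -6.
So f(t) = -4t^2 + 6t - 6.
The constant term is -6.

-6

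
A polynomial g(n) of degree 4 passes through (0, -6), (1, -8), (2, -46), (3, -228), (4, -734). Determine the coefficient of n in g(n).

-2

Write g(n) = an^4 + bn^3 + cn^2 + dn + e. Substituting each data point gives a linear system:
  e = -6
  a + b + c + d + e = -8
  16a + 8b + 4c + 2d + e = -46
  81a + 27b + 9c + 3d + e = -228
  256a + 64b + 16c + 4d + e = -734
Solving the system yields a = -3, b = 0, c = 3, d = -2, e = -6.
So g(n) = -3n⁴ + 3n² - 2n - 6.
The coefficient of n is -2.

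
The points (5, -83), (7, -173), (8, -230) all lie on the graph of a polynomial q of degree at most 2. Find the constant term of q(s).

2

Write q(s) = as^2 + bs + c. Substituting each data point gives a linear system:
  25a + 5b + c = -83
  49a + 7b + c = -173
  64a + 8b + c = -230
Solving the system yields a = -4, b = 3, c = 2.
So q(s) = -4s² + 3s + 2.
The constant term is 2.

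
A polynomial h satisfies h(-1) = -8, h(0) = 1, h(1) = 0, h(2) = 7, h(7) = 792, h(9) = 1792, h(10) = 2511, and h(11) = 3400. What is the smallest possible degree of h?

Divided differences on the nodes -1, 0, 1, 2, 7, 9, 10, 11:
  order 0: -8  1  0  7  792  1792  2511  3400
  order 1: 9  -1  7  157  500  719  889
  order 2: -5  4  25  49  73  85
  order 3: 3  3  3  3  3
  order 4: 0  0  0  0
  order 5: 0  0  0
  order 6: 0  0
  order 7: 0
The order-3 divided differences are all 3 (nonzero) and every higher order vanishes, so the data lies on a polynomial of degree exactly 3.

3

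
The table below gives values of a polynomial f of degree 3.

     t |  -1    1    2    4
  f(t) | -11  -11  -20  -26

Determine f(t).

f(t) = t^3 - 5t^2 - t - 6

Write f(t) = at^3 + bt^2 + ct + d. Substituting each data point gives a linear system:
  -a + b - c + d = -11
  a + b + c + d = -11
  8a + 4b + 2c + d = -20
  64a + 16b + 4c + d = -26
Solving the system yields a = 1, b = -5, c = -1, d = -6.
So f(t) = t³ - 5t² - t - 6.
Check: f(-1) = -11. ✓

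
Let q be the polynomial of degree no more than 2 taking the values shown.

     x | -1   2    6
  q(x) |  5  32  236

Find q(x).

Write q(x) = ax^2 + bx + c. Substituting each data point gives a linear system:
  a - b + c = 5
  4a + 2b + c = 32
  36a + 6b + c = 236
Solving the system yields a = 6, b = 3, c = 2.
So q(x) = 6x^2 + 3x + 2.
Check: q(6) = 236. ✓

q(x) = 6x^2 + 3x + 2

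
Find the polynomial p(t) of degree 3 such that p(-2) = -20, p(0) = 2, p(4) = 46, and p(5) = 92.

p(t) = t^3 - 2t^2 + 3t + 2

Using the Lagrange interpolation formula with nodes -2, 0, 4, 5:
  L_0(t) = t(t - 4)(t - 5) / -84
  L_1(t) = (t + 2)(t - 4)(t - 5) / 40
  L_2(t) = (t + 2)t(t - 5) / -24
  L_3(t) = (t + 2)t(t - 4) / 35
Then p(t) = -20·L_0(t) + 2·L_1(t) + 46·L_2(t) + 92·L_3(t).
Expanding and collecting terms gives p(t) = t³ - 2t² + 3t + 2.
Check: p(5) = 92. ✓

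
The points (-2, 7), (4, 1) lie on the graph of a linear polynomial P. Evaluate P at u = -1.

Using the Lagrange interpolation formula with nodes -2, 4:
  L_0(u) = (u - 4) / -6
  L_1(u) = (u + 2) / 6
Then P(u) = 7·L_0(u) + 1·L_1(u).
Expanding and collecting terms gives P(u) = -u + 5.
Evaluating at u = -1: P(-1) = 6.

6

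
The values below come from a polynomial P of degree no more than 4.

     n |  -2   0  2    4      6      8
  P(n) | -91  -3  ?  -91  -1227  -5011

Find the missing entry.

29

The 5 known points determine the degree-4 polynomial uniquely.
Write P(n) = an^4 + bn^3 + cn^2 + dn + e. Substituting each data point gives a linear system:
  16a - 8b + 4c - 2d + e = -91
  e = -3
  256a + 64b + 16c + 4d + e = -91
  1296a + 216b + 36c + 6d + e = -1227
  4096a + 512b + 64c + 8d + e = -5011
Solving the system yields a = -2, b = 6, c = 1, d = 6, e = -3.
So P(n) = -2n^4 + 6n^3 + n^2 + 6n - 3.
Then P(2) = 29.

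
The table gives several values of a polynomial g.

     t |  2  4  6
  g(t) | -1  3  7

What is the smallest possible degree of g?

1

Divided differences on the nodes 2, 4, 6:
  order 0: -1  3  7
  order 1: 2  2
  order 2: 0
The order-1 divided differences are all 2 (nonzero) and every higher order vanishes, so the data lies on a polynomial of degree exactly 1.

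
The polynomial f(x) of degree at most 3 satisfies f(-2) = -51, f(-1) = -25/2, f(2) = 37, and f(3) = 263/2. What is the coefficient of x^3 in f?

Write f(x) = ax^3 + bx^2 + cx + d. Substituting each data point gives a linear system:
  -8a + 4b - 2c + d = -51
  -a + b - c + d = -25/2
  8a + 4b + 2c + d = 37
  27a + 9b + 3c + d = 263/2
Solving the system yields a = 5, b = -1/2, c = 2, d = -5.
So f(x) = 5x³ - (1/2)x² + 2x - 5.
The leading coefficient is 5.

5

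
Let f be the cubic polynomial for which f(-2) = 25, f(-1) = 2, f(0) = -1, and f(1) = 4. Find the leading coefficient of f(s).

-2

Write f(s) = as^3 + bs^2 + cs + d. Substituting each data point gives a linear system:
  -8a + 4b - 2c + d = 25
  -a + b - c + d = 2
  d = -1
  a + b + c + d = 4
Solving the system yields a = -2, b = 4, c = 3, d = -1.
So f(s) = -2s^3 + 4s^2 + 3s - 1.
The leading coefficient is -2.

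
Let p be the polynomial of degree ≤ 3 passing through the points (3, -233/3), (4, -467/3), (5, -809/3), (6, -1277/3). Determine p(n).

p(n) = -n^3 - 6n^2 + n + 1/3

Write p(n) = an^3 + bn^2 + cn + d. Substituting each data point gives a linear system:
  27a + 9b + 3c + d = -233/3
  64a + 16b + 4c + d = -467/3
  125a + 25b + 5c + d = -809/3
  216a + 36b + 6c + d = -1277/3
Solving the system yields a = -1, b = -6, c = 1, d = 1/3.
So p(n) = -n^3 - 6n^2 + n + 1/3.
Check: p(4) = -467/3. ✓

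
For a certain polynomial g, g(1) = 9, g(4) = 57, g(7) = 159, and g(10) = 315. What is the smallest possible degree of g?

2

Forward differences of the values at x = 1, 4, 7, 10:
  g  : 9  57  159  315
  Δ  : 48  102  156
  Δ^2: 54  54
  Δ^3: 0
The second differences are constant (54) and nonzero, while all higher differences vanish, so the minimal degree is 2.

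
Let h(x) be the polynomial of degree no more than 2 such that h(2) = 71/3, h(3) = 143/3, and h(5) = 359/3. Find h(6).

503/3

Write h(x) = ax^2 + bx + c. Substituting each data point gives a linear system:
  4a + 2b + c = 71/3
  9a + 3b + c = 143/3
  25a + 5b + c = 359/3
Solving the system yields a = 4, b = 4, c = -1/3.
So h(x) = 4x^2 + 4x - 1/3.
Then h(6) = 503/3.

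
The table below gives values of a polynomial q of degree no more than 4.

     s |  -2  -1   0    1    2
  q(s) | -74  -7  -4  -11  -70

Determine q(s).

q(s) = -4s^4 + s^3 - s^2 - 3s - 4

Write q(s) = as^4 + bs^3 + cs^2 + ds + e. Substituting each data point gives a linear system:
  16a - 8b + 4c - 2d + e = -74
  a - b + c - d + e = -7
  e = -4
  a + b + c + d + e = -11
  16a + 8b + 4c + 2d + e = -70
Solving the system yields a = -4, b = 1, c = -1, d = -3, e = -4.
So q(s) = -4s^4 + s^3 - s^2 - 3s - 4.
Check: q(2) = -70. ✓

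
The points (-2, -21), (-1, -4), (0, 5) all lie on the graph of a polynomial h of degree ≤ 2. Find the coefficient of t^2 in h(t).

Write h(t) = at^2 + bt + c. Substituting each data point gives a linear system:
  4a - 2b + c = -21
  a - b + c = -4
  c = 5
Solving the system yields a = -4, b = 5, c = 5.
So h(t) = -4t^2 + 5t + 5.
The leading coefficient is -4.

-4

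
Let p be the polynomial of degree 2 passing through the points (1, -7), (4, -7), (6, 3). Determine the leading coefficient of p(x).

1

Write p(x) = ax^2 + bx + c. Substituting each data point gives a linear system:
  a + b + c = -7
  16a + 4b + c = -7
  36a + 6b + c = 3
Solving the system yields a = 1, b = -5, c = -3.
So p(x) = x^2 - 5x - 3.
The leading coefficient is 1.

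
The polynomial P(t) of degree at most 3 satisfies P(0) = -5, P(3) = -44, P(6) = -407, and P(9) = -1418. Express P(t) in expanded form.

P(t) = -2t^3 + 5t - 5

Write P(t) = at^3 + bt^2 + ct + d. Substituting each data point gives a linear system:
  d = -5
  27a + 9b + 3c + d = -44
  216a + 36b + 6c + d = -407
  729a + 81b + 9c + d = -1418
Solving the system yields a = -2, b = 0, c = 5, d = -5.
So P(t) = -2t^3 + 5t - 5.
Check: P(9) = -1418. ✓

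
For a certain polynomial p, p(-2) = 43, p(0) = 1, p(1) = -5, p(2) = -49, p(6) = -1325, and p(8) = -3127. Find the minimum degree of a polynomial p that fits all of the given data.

3

Divided differences on the nodes -2, 0, 1, 2, 6, 8:
  order 0: 43  1  -5  -49  -1325  -3127
  order 1: -21  -6  -44  -319  -901
  order 2: 5  -19  -55  -97
  order 3: -6  -6  -6
  order 4: 0  0
  order 5: 0
The order-3 divided differences are all -6 (nonzero) and every higher order vanishes, so the data lies on a polynomial of degree exactly 3.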